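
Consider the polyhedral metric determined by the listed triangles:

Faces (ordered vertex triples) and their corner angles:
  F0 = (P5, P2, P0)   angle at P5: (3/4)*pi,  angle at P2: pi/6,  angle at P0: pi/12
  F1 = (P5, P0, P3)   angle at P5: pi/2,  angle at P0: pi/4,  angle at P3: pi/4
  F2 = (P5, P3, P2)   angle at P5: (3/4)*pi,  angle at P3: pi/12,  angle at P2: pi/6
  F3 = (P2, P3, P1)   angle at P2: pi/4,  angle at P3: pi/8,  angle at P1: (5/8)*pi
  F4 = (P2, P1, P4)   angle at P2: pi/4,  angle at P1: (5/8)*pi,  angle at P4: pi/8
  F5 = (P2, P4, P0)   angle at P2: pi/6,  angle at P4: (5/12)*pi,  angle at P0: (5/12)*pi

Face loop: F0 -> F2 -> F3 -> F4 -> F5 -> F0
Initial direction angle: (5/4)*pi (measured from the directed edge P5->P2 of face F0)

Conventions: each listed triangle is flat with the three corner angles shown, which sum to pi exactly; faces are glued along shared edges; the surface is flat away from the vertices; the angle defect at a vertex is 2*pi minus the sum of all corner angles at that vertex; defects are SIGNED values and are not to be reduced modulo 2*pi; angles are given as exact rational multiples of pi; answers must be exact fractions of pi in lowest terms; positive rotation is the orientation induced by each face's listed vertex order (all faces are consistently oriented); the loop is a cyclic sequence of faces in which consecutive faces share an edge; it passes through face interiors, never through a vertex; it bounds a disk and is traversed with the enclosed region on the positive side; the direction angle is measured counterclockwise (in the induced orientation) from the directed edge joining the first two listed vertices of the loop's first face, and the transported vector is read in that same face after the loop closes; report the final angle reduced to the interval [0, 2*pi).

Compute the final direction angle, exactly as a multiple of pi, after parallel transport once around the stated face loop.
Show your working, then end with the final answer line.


enclosed vertex P2: corner angles sum to pi, defect = 2*pi - pi = pi
the rotation equals the total enclosed defect, so the final angle is initial + defects (mod 2*pi)
final angle = (5/4)*pi + pi = pi/4 (mod 2*pi)

Answer: final direction angle = pi/4


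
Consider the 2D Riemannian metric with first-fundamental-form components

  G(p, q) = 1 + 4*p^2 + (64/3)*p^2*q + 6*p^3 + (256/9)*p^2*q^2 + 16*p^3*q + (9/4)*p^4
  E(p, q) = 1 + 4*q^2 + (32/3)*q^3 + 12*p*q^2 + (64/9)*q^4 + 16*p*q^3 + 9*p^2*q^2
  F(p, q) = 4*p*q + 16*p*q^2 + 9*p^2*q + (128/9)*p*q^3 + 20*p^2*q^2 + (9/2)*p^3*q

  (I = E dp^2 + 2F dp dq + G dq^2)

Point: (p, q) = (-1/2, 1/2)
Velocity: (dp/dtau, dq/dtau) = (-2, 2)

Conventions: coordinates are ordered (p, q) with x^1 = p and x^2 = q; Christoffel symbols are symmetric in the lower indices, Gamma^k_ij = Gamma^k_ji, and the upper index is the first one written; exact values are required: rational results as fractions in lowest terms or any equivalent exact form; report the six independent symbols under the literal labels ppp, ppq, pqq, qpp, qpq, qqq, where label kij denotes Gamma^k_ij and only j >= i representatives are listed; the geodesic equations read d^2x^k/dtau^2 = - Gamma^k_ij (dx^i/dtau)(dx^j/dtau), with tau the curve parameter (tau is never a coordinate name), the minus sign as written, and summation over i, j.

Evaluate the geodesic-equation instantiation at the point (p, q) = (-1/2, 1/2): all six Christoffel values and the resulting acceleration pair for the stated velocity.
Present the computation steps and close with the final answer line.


E = 265/144, F = -517/288, G = 2785/576 at the point
E_p = 11/4, E_q = 209/36, F_p = -5/144, F_q = -415/48, G_p = -893/72, G_q = 94/9
EG - F^2 = 3269/576;  g^inv = (576/3269) * [[2785/576, 517/288], [517/288, 265/144]]
first-kind symbols [ij,l] = (1/2)(d_i g_jl + d_j g_il - d_l g_ij): [pp,p] = E_p/2 = 11/8, [pp,q] = F_p - E_q/2 = -47/16, [pq,p] = E_q/2 = 209/72, [pq,q] = G_p/2 = -893/144, [qq,p] = F_q - G_p/2 = -22/9, [qq,q] = G_q/2 = 47/9
Gamma^p_ij = (G*[ij,p] - F*[ij,q])/(EG - F^2), Gamma^q_ij = (E*[ij,q] - F*[ij,p])/(EG - F^2)
Gamma_ppp = 792/3269, Gamma_ppq = 1672/3269, Gamma_pqq = -1408/3269, Gamma_qpp = -1692/3269, Gamma_qpq = -3572/3269, Gamma_qqq = 3008/3269
d^2p/dtau^2 = -(Gamma_ppp*(-2)^2 + 2*Gamma_ppq*(-2)*(2) + Gamma_pqq*(2)^2) = 15840/3269
d^2q/dtau^2 = -(Gamma_qpp*(-2)^2 + 2*Gamma_qpq*(-2)*(2) + Gamma_qqq*(2)^2) = -33840/3269

Answer: Gamma_ppp = 792/3269, Gamma_ppq = 1672/3269, Gamma_pqq = -1408/3269, Gamma_qpp = -1692/3269, Gamma_qpq = -3572/3269, Gamma_qqq = 3008/3269; accelerations (d^2p/dtau^2, d^2q/dtau^2) = (15840/3269, -33840/3269)


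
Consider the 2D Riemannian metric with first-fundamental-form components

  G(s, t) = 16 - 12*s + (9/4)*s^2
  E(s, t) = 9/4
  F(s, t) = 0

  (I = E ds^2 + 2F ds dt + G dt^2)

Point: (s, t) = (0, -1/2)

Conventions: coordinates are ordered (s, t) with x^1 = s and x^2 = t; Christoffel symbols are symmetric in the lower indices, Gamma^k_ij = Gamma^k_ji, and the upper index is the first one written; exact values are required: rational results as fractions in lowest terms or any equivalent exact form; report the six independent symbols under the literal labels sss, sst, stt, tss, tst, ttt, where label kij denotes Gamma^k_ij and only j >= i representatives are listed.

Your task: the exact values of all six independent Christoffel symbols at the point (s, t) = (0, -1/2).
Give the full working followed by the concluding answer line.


E = 9/4, F = 0, G = 16 at the point
E_s = 0, E_t = 0, F_s = 0, F_t = 0, G_s = -12, G_t = 0
EG - F^2 = 36;  g^inv = (1/36) * [[16, 0], [0, 9/4]]
first-kind symbols [ij,l] = (1/2)(d_i g_jl + d_j g_il - d_l g_ij): [ss,s] = E_s/2 = 0, [ss,t] = F_s - E_t/2 = 0, [st,s] = E_t/2 = 0, [st,t] = G_s/2 = -6, [tt,s] = F_t - G_s/2 = 6, [tt,t] = G_t/2 = 0
Gamma^s_ij = (G*[ij,s] - F*[ij,t])/(EG - F^2), Gamma^t_ij = (E*[ij,t] - F*[ij,s])/(EG - F^2)

Answer: Gamma_sss = 0, Gamma_sst = 0, Gamma_stt = 8/3, Gamma_tss = 0, Gamma_tst = -3/8, Gamma_ttt = 0


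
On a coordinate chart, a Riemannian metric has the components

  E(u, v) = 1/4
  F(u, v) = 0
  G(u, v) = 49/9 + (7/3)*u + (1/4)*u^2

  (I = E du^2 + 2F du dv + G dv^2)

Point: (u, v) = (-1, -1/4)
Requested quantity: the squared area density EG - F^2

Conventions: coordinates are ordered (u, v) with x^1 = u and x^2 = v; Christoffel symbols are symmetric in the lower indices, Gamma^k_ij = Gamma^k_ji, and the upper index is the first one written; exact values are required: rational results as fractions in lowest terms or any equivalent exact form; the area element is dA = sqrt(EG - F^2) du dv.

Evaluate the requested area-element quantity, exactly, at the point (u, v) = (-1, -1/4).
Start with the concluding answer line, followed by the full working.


Answer: EG - F^2 = 121/144

E = 1/4, F = 0, G = 121/36; EG - F^2 = 121/144


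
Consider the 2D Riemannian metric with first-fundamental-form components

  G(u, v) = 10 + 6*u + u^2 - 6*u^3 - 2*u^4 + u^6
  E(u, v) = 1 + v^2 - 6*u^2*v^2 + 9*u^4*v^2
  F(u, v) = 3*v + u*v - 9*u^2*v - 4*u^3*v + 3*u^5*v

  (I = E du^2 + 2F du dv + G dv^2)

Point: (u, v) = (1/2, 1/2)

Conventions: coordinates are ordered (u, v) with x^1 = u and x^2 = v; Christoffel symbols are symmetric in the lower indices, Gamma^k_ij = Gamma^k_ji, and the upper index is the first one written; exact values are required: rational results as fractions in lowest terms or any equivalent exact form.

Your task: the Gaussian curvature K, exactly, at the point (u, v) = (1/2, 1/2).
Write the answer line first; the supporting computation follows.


Answer: K = -64/157609

E = 65/64, F = 27/64, G = 793/64, EG - F^2 = 397/32 at the point
E_u = -3/8, E_v = 1/16, F_u = -161/32, F_v = 27/32, G_u = 27/16, G_v = 0
E_vv = 1/8, F_uv = -161/16, G_uu = -161/8
Apply the Brioschi formula K = (det M1 - det M2)/(EG - F^2)^2 over the derivative matrices of E, F, G.
M1 = [[-E_vv/2 + F_uv - G_uu/2, E_u/2, F_u - E_v/2], [F_v - G_u/2, E, F], [G_v/2, F, G]] = [[-1/16, -3/16, -81/16], [0, 65/64, 27/64], [0, 27/64, 793/64]]; det M1 = -397/512
M2 = [[0, E_v/2, G_u/2], [E_v/2, E, F], [G_u/2, F, G]] = [[0, 1/32, 27/32], [1/32, 65/64, 27/64], [27/32, 27/64, 793/64]]; det M2 = -365/512
det M1 - det M2 = -1/16; K = -1/16 / (397/32)^2 = -64/157609


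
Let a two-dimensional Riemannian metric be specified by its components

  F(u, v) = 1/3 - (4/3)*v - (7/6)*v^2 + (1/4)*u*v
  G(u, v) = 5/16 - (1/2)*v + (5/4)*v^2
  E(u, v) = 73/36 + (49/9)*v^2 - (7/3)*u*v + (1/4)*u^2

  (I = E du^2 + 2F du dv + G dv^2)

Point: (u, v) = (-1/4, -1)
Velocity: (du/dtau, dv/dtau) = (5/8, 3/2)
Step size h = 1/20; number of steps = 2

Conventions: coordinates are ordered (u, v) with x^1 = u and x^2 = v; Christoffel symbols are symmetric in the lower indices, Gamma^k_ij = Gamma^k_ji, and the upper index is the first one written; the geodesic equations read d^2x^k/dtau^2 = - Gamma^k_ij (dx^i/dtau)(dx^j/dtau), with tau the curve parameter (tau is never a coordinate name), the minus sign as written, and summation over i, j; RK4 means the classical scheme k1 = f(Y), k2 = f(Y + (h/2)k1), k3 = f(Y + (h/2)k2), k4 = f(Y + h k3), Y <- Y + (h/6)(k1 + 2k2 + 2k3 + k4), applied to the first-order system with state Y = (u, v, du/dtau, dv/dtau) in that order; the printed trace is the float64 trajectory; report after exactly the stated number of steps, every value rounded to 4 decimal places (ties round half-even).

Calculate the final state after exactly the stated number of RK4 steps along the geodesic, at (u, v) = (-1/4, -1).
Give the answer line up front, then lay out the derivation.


Answer: u = -0.1818, v = -0.8486, du/dtau = 0.7461, dv/dtau = 1.5184

f(Y) = (du/dtau, dv/dtau, -Gamma^u_ij Y'^i Y'^j, -Gamma^v_ij Y'^i Y'^j) with the Gammas evaluated at the stage position; h = 0.050000; intermediate values shown to 6 dp
step 0: u = -0.2500, v = -1.0000, du/dtau = 0.6250, dv/dtau = 1.5000
step 1:
  k1: at (u, v) = (-0.250000, -1.000000), (du/dtau, dv/dtau) = (0.625000, 1.500000); Gamma_uuu = -0.034506, Gamma_uuv = -0.763250, Gamma_uvv = 0.199462, Gamma_vuu = 2.386515, Gamma_vuv = 0.208159, Gamma_vvv = -0.781672; k1 = (0.625000, 1.500000, 0.995782, 0.436230)
  k2: at (u, v) = (-0.234375, -0.962500), (du/dtau, dv/dtau) = (0.649895, 1.510906); Gamma_uuu = -0.057975, Gamma_uuv = -0.778600, Gamma_uvv = 0.202981, Gamma_vuu = 2.439110, Gamma_vuv = 0.236264, Gamma_vvv = -0.806115; k2 = (0.649895, 1.510906, 1.090176, 0.346050)
  k3: at (u, v) = (-0.233753, -0.962227), (du/dtau, dv/dtau) = (0.652254, 1.508651); Gamma_uuu = -0.058104, Gamma_uuv = -0.778665, Gamma_uvv = 0.202975, Gamma_vuu = 2.439788, Gamma_vuv = 0.236413, Gamma_vvv = -0.806275; k3 = (0.652254, 1.508651, 1.095194, 0.331859)
  k4: at (u, v) = (-0.217387, -0.924567), (du/dtau, dv/dtau) = (0.679760, 1.516593); Gamma_uuu = -0.083662, Gamma_uuv = -0.794469, Gamma_uvv = 0.206377, Gamma_vuu = 2.495931, Gamma_vuv = 0.266807, Gamma_vvv = -0.831906; k4 = (0.679760, 1.516593, 1.202045, 0.210014)
  Y <- Y + (h/6)(k1 + 2k2 + 2k3 + k4): u = -0.2174, v = -0.9245, du/dtau = 0.6797, dv/dtau = 1.5167
step 2:
  k1: at (u, v) = (-0.217425, -0.924536), (du/dtau, dv/dtau) = (0.679738, 1.516684); Gamma_uuu = -0.083690, Gamma_uuv = -0.794487, Gamma_uvv = 0.206383, Gamma_vuu = 2.495949, Gamma_vuv = 0.266840, Gamma_vvv = -0.831931; k1 = (0.679738, 1.516684, 1.202069, 0.210281)
  k2: at (u, v) = (-0.200431, -0.886619), (du/dtau, dv/dtau) = (0.709790, 1.521941); Gamma_uuu = -0.111592, Gamma_uuv = -0.810776, Gamma_uvv = 0.209622, Gamma_vuu = 2.555985, Gamma_vuv = 0.299797, Gamma_vvv = -0.858835; k2 = (0.709790, 1.521941, 1.322367, 0.053898)
  k3: at (u, v) = (-0.199680, -0.886487), (du/dtau, dv/dtau) = (0.712797, 1.518031); Gamma_uuu = -0.111618, Gamma_uuv = -0.810765, Gamma_uvv = 0.209588, Gamma_vuu = 2.556626, Gamma_vuv = 0.299819, Gamma_vvv = -0.858895; k3 = (0.712797, 1.518031, 1.328306, 0.031447)
  k4: at (u, v) = (-0.181785, -0.848634), (du/dtau, dv/dtau) = (0.746153, 1.518256); Gamma_uuu = -0.141752, Gamma_uuv = -0.827317, Gamma_uvv = 0.212522, Gamma_vuu = 2.620648, Gamma_vuv = 0.335165, Gamma_vvv = -0.886806; k4 = (0.746153, 1.518256, 1.463490, -0.174239)
  Y <- Y + (h/6)(k1 + 2k2 + 2k3 + k4): u = -0.1818, v = -0.8486, du/dtau = 0.7461, dv/dtau = 1.5184


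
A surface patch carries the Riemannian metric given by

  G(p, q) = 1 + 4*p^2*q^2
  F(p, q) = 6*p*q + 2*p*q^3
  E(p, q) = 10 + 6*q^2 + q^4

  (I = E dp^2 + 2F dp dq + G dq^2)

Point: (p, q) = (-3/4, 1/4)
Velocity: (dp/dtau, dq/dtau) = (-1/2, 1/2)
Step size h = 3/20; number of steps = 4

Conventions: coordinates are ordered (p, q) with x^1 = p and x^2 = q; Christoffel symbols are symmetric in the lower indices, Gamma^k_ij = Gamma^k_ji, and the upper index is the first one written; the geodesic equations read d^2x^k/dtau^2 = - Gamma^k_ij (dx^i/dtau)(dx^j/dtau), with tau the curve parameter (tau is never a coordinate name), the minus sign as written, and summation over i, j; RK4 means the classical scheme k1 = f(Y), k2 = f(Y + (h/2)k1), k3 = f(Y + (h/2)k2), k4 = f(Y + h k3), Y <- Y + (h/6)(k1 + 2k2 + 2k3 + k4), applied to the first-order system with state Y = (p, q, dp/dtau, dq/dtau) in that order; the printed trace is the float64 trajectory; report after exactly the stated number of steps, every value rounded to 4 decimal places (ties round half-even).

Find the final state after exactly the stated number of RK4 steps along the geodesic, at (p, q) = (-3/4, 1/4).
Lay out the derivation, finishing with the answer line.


f(Y) = (dp/dtau, dq/dtau, -Gamma^p_ij Y'^i Y'^j, -Gamma^q_ij Y'^i Y'^j) with the Gammas evaluated at the stage position; h = 0.150000; intermediate values shown to 6 dp
step 0: p = -0.7500, q = 0.2500, dp/dtau = -0.5000, dq/dtau = 0.5000
step 1:
  k1: at (p, q) = (-0.750000, 0.250000), (dp/dtau, dq/dtau) = (-0.500000, 0.500000); Gamma_ppp = 0.000000, Gamma_ppq = 0.145563, Gamma_pqq = -0.436688, Gamma_qpp = 0.000000, Gamma_qpq = -0.017824, Gamma_qqq = 0.053472; k1 = (-0.500000, 0.500000, 0.181953, -0.022280)
  k2: at (p, q) = (-0.787500, 0.287500), (dp/dtau, dq/dtau) = (-0.486354, 0.498329); Gamma_ppp = 0.000000, Gamma_ppq = 0.165536, Gamma_pqq = -0.453425, Gamma_qpp = 0.000000, Gamma_qpq = -0.024316, Gamma_qqq = 0.066604; k2 = (-0.486354, 0.498329, 0.192840, -0.028326)
  k3: at (p, q) = (-0.786477, 0.287375), (dp/dtau, dq/dtau) = (-0.485537, 0.497876); Gamma_ppp = 0.000000, Gamma_ppq = 0.165478, Gamma_pqq = -0.452874, Gamma_qpp = 0.000000, Gamma_qpq = -0.024265, Gamma_qqq = 0.066409; k3 = (-0.485537, 0.497876, 0.192263, -0.028193)
  k4: at (p, q) = (-0.822831, 0.324681), (dp/dtau, dq/dtau) = (-0.471161, 0.495771); Gamma_ppp = 0.000000, Gamma_ppq = 0.184511, Gamma_pqq = -0.467601, Gamma_qpp = 0.000000, Gamma_qpq = -0.031747, Gamma_qqq = 0.080455; k4 = (-0.471161, 0.495771, 0.201130, -0.034606)
  Y <- Y + (h/6)(k1 + 2k2 + 2k3 + k4): p = -0.8229, q = 0.3247, dp/dtau = -0.4712, dq/dtau = 0.4958
step 2:
  k1: at (p, q) = (-0.822874, 0.324705), (dp/dtau, dq/dtau) = (-0.471168, 0.495752); Gamma_ppp = 0.000000, Gamma_ppq = 0.184522, Gamma_pqq = -0.467621, Gamma_qpp = 0.000000, Gamma_qpq = -0.031753, Gamma_qqq = 0.080468; k1 = (-0.471168, 0.495752, 0.201129, -0.034610)
  k2: at (p, q) = (-0.858211, 0.361886), (dp/dtau, dq/dtau) = (-0.456083, 0.493156); Gamma_ppp = 0.000000, Gamma_ppq = 0.202534, Gamma_pqq = -0.480309, Gamma_qpp = 0.000000, Gamma_qpq = -0.040181, Gamma_qqq = 0.095288; k2 = (-0.456083, 0.493156, 0.207920, -0.041249)
  k3: at (p, q) = (-0.857080, 0.361691), (dp/dtau, dq/dtau) = (-0.455574, 0.492658); Gamma_ppp = 0.000000, Gamma_ppq = 0.202458, Gamma_pqq = -0.479753, Gamma_qpp = 0.000000, Gamma_qpq = -0.040093, Gamma_qqq = 0.095006; k3 = (-0.455574, 0.492658, 0.207322, -0.041056)
  k4: at (p, q) = (-0.891210, 0.398603), (dp/dtau, dq/dtau) = (-0.440070, 0.489593); Gamma_ppp = 0.000000, Gamma_ppq = 0.219299, Gamma_pqq = -0.490316, Gamma_qpp = 0.000000, Gamma_qpq = -0.049323, Gamma_qqq = 0.110279; k4 = (-0.440070, 0.489593, 0.212028, -0.047688)
  Y <- Y + (h/6)(k1 + 2k2 + 2k3 + k4): p = -0.8912, q = 0.3986, dp/dtau = -0.4401, dq/dtau = 0.4896
step 3:
  k1: at (p, q) = (-0.891237, 0.398629), (dp/dtau, dq/dtau) = (-0.440077, 0.489579); Gamma_ppp = 0.000000, Gamma_ppq = 0.219310, Gamma_pqq = -0.490324, Gamma_qpp = 0.000000, Gamma_qpq = -0.049330, Gamma_qqq = 0.110291; k1 = (-0.440077, 0.489579, 0.212027, -0.047692)
  k2: at (p, q) = (-0.924243, 0.435347), (dp/dtau, dq/dtau) = (-0.424175, 0.486002); Gamma_ppp = 0.000000, Gamma_ppq = 0.234936, Gamma_pqq = -0.498770, Gamma_qpp = 0.000000, Gamma_qpq = -0.059276, Gamma_qqq = 0.125842; k2 = (-0.424175, 0.486002, 0.214673, -0.054163)
  k3: at (p, q) = (-0.923050, 0.435079), (dp/dtau, dq/dtau) = (-0.423976, 0.485517); Gamma_ppp = 0.000000, Gamma_ppq = 0.234853, Gamma_pqq = -0.498256, Gamma_qpp = 0.000000, Gamma_qpq = -0.059146, Gamma_qqq = 0.125482; k3 = (-0.423976, 0.485517, 0.214140, -0.053930)
  k4: at (p, q) = (-0.954834, 0.471456), (dp/dtau, dq/dtau) = (-0.407956, 0.481490); Gamma_ppp = 0.000000, Gamma_ppq = 0.249173, Gamma_pqq = -0.504647, Gamma_qpp = 0.000000, Gamma_qpq = -0.069621, Gamma_qqq = 0.141002; k4 = (-0.407956, 0.481490, 0.214882, -0.060039)
  Y <- Y + (h/6)(k1 + 2k2 + 2k3 + k4): p = -0.9548, q = 0.4715, dp/dtau = -0.4080, dq/dtau = 0.4815
step 4:
  k1: at (p, q) = (-0.954846, 0.471482), (dp/dtau, dq/dtau) = (-0.407963, 0.481481); Gamma_ppp = 0.000000, Gamma_ppq = 0.249183, Gamma_pqq = -0.504646, Gamma_qpp = 0.000000, Gamma_qpq = -0.069627, Gamma_qqq = 0.141010; k1 = (-0.407963, 0.481481, 0.214881, -0.060043)
  k2: at (p, q) = (-0.985443, 0.507593), (dp/dtau, dq/dtau) = (-0.391847, 0.476978); Gamma_ppp = 0.000000, Gamma_ppq = 0.262197, Gamma_pqq = -0.509031, Gamma_qpp = 0.000000, Gamma_qpq = -0.080519, Gamma_qqq = 0.156321; k2 = (-0.391847, 0.476978, 0.213819, -0.065663)
  k3: at (p, q) = (-0.984234, 0.507255), (dp/dtau, dq/dtau) = (-0.391927, 0.476557); Gamma_ppp = 0.000000, Gamma_ppq = 0.262120, Gamma_pqq = -0.508596, Gamma_qpp = 0.000000, Gamma_qpq = -0.080352, Gamma_qqq = 0.155908; k3 = (-0.391927, 0.476557, 0.213420, -0.065423)
  k4: at (p, q) = (-1.013635, 0.542965), (dp/dtau, dq/dtau) = (-0.375950, 0.471668); Gamma_ppp = 0.000000, Gamma_ppq = 0.273806, Gamma_pqq = -0.511155, Gamma_qpp = 0.000000, Gamma_qpq = -0.091474, Gamma_qqq = 0.170768; k4 = (-0.375950, 0.471668, 0.210822, -0.070432)
  Y <- Y + (h/6)(k1 + 2k2 + 2k3 + k4): p = -1.0136, q = 0.5430, dp/dtau = -0.3760, dq/dtau = 0.4717

Answer: p = -1.0136, q = 0.5430, dp/dtau = -0.3760, dq/dtau = 0.4717


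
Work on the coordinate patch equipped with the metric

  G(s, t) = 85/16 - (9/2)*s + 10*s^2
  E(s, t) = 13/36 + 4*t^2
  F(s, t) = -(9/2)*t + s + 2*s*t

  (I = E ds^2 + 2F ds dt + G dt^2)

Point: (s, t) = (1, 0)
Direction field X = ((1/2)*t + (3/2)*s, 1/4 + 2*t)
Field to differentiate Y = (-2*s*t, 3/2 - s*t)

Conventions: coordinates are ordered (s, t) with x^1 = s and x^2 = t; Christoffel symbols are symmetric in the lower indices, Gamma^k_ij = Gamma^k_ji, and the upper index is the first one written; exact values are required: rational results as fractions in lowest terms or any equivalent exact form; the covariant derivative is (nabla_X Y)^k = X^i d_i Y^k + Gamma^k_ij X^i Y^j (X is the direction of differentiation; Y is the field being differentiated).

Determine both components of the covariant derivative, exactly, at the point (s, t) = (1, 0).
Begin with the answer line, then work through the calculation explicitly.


Answer: (nabla_X Y)^s = -278555/13384, (nabla_X Y)^t = 21691/6692

E = 13/36, F = 1, G = 173/16 at the point
E_s = 0, E_t = 0, F_s = 1, F_t = -5/2, G_s = 31/2, G_t = 0
EG - F^2 = 1673/576;  g^inv = (576/1673) * [[173/16, -1], [-1, 13/36]]
first-kind symbols [ij,l] = (1/2)(d_i g_jl + d_j g_il - d_l g_ij): [ss,s] = E_s/2 = 0, [ss,t] = F_s - E_t/2 = 1, [st,s] = E_t/2 = 0, [st,t] = G_s/2 = 31/4, [tt,s] = F_t - G_s/2 = -41/4, [tt,t] = G_t/2 = 0
Gamma^s_ij = (G*[ij,s] - F*[ij,t])/(EG - F^2), Gamma^t_ij = (E*[ij,t] - F*[ij,s])/(EG - F^2)
Gamma_sss = -576/1673, Gamma_sst = -4464/1673, Gamma_stt = -63837/1673, Gamma_tss = 208/1673, Gamma_tst = 1612/1673, Gamma_ttt = 5904/1673
X = (3/2, 1/4), Y = (0, 3/2) at the point


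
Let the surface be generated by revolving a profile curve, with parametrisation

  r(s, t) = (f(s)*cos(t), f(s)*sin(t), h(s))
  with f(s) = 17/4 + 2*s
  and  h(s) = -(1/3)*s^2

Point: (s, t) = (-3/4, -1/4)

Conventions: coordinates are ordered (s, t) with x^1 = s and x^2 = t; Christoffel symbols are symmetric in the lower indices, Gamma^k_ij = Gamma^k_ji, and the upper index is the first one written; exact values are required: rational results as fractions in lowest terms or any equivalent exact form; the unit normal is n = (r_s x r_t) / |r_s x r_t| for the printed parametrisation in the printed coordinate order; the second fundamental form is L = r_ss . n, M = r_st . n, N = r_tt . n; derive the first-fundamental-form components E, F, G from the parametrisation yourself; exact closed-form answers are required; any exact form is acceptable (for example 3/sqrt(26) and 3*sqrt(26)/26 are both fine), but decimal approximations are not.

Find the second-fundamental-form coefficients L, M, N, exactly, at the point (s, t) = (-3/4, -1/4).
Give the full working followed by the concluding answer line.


f = 11/4, f' = 2, f'' = 0, h' = 1/2, h'' = -2/3
E = 17/4, F = 0, G = 121/16; answer radicand W^2 = 17/4
unnormalised second-form numerators: l = -4/3, m = 0, n = 11/8; L = l/sqrt(17/4), and similarly M = m/sqrt(W^2), N = n/sqrt(W^2)

Answer: L = -8*sqrt(17)/51, M = 0, N = 11*sqrt(17)/68


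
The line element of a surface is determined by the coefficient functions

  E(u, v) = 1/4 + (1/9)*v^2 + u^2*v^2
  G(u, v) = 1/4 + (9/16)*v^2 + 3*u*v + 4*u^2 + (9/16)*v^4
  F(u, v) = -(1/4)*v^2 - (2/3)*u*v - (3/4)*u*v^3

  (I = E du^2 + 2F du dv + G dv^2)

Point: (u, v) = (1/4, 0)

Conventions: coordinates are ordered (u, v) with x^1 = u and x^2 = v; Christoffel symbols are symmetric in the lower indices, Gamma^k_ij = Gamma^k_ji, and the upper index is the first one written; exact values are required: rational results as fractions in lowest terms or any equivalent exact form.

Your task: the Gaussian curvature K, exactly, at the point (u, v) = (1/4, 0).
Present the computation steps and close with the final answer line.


E = 1/4, F = 0, G = 1/2, EG - F^2 = 1/8 at the point
E_u = 0, E_v = 0, F_u = 0, F_v = -1/6, G_u = 2, G_v = 3/4
E_vv = 25/72, F_uv = -2/3, G_uu = 8
By Brioschi, K is (det M1 - det M2) divided by (EG - F^2) squared.
M1 = [[-E_vv/2 + F_uv - G_uu/2, E_u/2, F_u - E_v/2], [F_v - G_u/2, E, F], [G_v/2, F, G]] = [[-697/144, 0, 0], [-7/6, 1/4, 0], [3/8, 0, 1/2]]; det M1 = -697/1152
M2 = [[0, E_v/2, G_u/2], [E_v/2, E, F], [G_u/2, F, G]] = [[0, 0, 1], [0, 1/4, 0], [1, 0, 1/2]]; det M2 = -1/4
det M1 - det M2 = -409/1152; K = -409/1152 / (1/8)^2 = -409/18

Answer: K = -409/18


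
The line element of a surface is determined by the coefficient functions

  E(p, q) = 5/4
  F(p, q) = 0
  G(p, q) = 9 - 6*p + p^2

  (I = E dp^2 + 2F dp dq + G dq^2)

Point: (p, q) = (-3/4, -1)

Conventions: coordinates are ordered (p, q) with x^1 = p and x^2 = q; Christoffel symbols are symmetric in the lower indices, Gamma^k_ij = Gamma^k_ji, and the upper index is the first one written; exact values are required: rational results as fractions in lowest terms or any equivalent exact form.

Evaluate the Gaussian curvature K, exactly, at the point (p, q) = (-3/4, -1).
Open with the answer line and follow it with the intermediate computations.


Answer: K = 0

E = 5/4, F = 0, G = 225/16, EG - F^2 = 1125/64 at the point
E_p = 0, E_q = 0, F_p = 0, F_q = 0, G_p = -15/2, G_q = 0
E_qq = 0, F_pq = 0, G_pp = 2
K follows from Brioschi's formula, (det M1 - det M2)/(EG - F^2)^2.
M1 = [[-E_qq/2 + F_pq - G_pp/2, E_p/2, F_p - E_q/2], [F_q - G_p/2, E, F], [G_q/2, F, G]] = [[-1, 0, 0], [15/4, 5/4, 0], [0, 0, 225/16]]; det M1 = -1125/64
M2 = [[0, E_q/2, G_p/2], [E_q/2, E, F], [G_p/2, F, G]] = [[0, 0, -15/4], [0, 5/4, 0], [-15/4, 0, 225/16]]; det M2 = -1125/64
det M1 - det M2 = 0; K = 0 / (1125/64)^2 = 0


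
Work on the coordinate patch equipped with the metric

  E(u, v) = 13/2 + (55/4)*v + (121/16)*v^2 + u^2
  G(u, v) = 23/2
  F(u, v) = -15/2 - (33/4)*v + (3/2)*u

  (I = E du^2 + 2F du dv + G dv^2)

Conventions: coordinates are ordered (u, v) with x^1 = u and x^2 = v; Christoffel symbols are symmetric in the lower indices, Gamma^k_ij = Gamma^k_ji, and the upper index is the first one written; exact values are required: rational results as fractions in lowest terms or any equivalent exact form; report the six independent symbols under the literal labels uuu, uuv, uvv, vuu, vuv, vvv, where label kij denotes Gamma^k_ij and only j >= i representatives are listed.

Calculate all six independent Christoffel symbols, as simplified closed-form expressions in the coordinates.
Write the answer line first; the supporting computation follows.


Answer: Gamma_uuu = (726*u*v + 1252*u - 3993*v^2 - 6468*v - 2580)/(592*u^2 + 1584*u*v + 1440*u + 1210*v^2 + 2200*v + 1184), Gamma_uuv = (2783*v + 2530)/(296*u^2 + 792*u*v + 720*u + 605*v^2 + 1100*v + 592), Gamma_uvv = -3036/(296*u^2 + 792*u*v + 720*u + 605*v^2 + 1100*v + 592), Gamma_vuu = (-1936*u^2*v - 1760*u^2 + 2112*u*v + 1920*u - 14641*v^3 - 37026*v^2 - 31504*v - 8944)/(2368*u^2 + 6336*u*v + 5760*u + 4840*v^2 + 8800*v + 4736), Gamma_vuv = (-726*u*v - 660*u + 3993*v^2 + 7260*v + 3300)/(592*u^2 + 1584*u*v + 1440*u + 1210*v^2 + 2200*v + 1184), Gamma_vvv = (396*u - 2178*v - 1980)/(296*u^2 + 792*u*v + 720*u + 605*v^2 + 1100*v + 592)

E = 13/2 + (55/4)*v + (121/16)*v^2 + u^2; F = -15/2 - (33/4)*v + (3/2)*u; G = 23/2
Gamma^k_ij = (1/2) g^{kl} (d_i g_jl + d_j g_il - d_l g_ij), with g^inv = (1/(EG-F^2)) [[G, -F], [-F, E]]
first partials: E_u = 2*u, E_v = 55/4 + (121/8)*v, F_u = 3/2, F_v = -33/4, G_u = 0, G_v = 0
D = EG - F^2 = 37/2 + (275/8)*v + (45/2)*u + (605/32)*v^2 + (99/4)*u*v + (37/4)*u^2
expanded: Gamma^u_uu = (G E_u - 2F F_u + F E_v)/(2D), Gamma^u_uv = (G E_v - F G_u)/(2D), Gamma^u_vv = (2G F_v - G G_u - F G_v)/(2D), Gamma^v_uu = (2E F_u - E E_v - F E_u)/(2D), Gamma^v_uv = (E G_u - F E_v)/(2D), Gamma^v_vv = (E G_v - 2F F_v + F G_u)/(2D); substitute and cancel common factors


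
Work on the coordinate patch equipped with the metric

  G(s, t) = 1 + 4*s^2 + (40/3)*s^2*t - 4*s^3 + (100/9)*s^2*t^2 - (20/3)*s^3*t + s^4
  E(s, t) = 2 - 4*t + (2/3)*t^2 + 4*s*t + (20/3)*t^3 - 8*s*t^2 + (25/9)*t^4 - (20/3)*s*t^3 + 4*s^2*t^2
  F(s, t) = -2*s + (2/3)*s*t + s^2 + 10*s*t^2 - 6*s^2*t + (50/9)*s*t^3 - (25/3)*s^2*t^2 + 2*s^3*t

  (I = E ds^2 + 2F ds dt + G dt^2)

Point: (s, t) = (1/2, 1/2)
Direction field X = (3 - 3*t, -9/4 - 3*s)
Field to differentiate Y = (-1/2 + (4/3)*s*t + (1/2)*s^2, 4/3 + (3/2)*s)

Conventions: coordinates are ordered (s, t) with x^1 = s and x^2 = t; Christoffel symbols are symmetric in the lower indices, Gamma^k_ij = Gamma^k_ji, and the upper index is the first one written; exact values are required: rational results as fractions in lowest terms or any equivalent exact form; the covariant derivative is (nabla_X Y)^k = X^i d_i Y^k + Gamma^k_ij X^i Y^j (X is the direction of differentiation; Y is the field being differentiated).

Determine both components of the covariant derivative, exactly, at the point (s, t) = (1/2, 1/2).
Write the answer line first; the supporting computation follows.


Answer: (nabla_X Y)^s = -329/506, (nabla_X Y)^t = 179/506

E = 145/144, F = -19/144, G = 505/144 at the point
E_s = 1/6, E_t = -4/9, F_s = -65/36, F_t = 49/12, G_s = 76/9, G_t = 95/18
EG - F^2 = 253/72;  g^inv = (72/253) * [[505/144, 19/144], [19/144, 145/144]]
first-kind symbols [ij,l] = (1/2)(d_i g_jl + d_j g_il - d_l g_ij): [ss,s] = E_s/2 = 1/12, [ss,t] = F_s - E_t/2 = -19/12, [st,s] = E_t/2 = -2/9, [st,t] = G_s/2 = 38/9, [tt,s] = F_t - G_s/2 = -5/36, [tt,t] = G_t/2 = 95/36
Gamma^s_ij = (G*[ij,s] - F*[ij,t])/(EG - F^2), Gamma^t_ij = (E*[ij,t] - F*[ij,s])/(EG - F^2)
Gamma_sss = 6/253, Gamma_sst = -16/253, Gamma_stt = -10/253, Gamma_tss = -114/253, Gamma_tst = 304/253, Gamma_ttt = 190/253
X = (3/2, -15/4), Y = (-1/24, 25/12) at the point


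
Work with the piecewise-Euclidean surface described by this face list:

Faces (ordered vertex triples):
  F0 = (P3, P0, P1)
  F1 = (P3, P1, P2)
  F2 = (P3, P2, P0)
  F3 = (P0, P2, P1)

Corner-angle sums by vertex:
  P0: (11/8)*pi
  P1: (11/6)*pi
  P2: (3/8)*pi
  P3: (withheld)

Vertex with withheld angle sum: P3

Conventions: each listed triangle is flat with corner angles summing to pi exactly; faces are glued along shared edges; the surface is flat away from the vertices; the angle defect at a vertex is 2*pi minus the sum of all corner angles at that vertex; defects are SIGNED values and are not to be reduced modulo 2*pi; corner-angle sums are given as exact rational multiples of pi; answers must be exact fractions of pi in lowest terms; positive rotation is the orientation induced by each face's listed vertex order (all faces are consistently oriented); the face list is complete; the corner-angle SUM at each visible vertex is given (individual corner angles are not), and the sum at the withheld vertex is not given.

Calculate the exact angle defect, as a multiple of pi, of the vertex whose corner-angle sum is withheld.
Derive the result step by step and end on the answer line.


V = 4, E = 6, F = 4; chi = V - E + F = 2
Gauss-Bonnet: total defect = 2*pi*chi = 4*pi; visible defects sum to (29/12)*pi

Answer: defect(P3) = (19/12)*pi


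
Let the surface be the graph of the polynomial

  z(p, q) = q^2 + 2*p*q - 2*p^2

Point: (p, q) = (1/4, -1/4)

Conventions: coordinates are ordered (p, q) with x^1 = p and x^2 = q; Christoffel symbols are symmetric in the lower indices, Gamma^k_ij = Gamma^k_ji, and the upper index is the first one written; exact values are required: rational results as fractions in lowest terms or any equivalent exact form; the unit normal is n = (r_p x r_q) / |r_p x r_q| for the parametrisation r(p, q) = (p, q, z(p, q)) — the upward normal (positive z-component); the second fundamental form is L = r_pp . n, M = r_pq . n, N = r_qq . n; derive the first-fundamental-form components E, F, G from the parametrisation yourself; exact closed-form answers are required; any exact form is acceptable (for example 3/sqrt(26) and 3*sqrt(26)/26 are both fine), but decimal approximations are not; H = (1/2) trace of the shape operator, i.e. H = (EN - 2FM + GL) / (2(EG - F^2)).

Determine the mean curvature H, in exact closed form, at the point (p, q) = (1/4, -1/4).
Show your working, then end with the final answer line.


z_p = -3/2, z_q = 0, z_pp = -4, z_pq = 2, z_qq = 2
E = 13/4, F = 0, G = 1; answer radicand W^2 = 13/4
unnormalised second-form numerators: l = -4, m = 2, n = 2; L = l/sqrt(13/4), and similarly M = m/sqrt(W^2), N = n/sqrt(W^2)
H = (E*n - 2*F*m + G*l) / (2*(EG - F^2)*sqrt(W^2)); E*n - 2*F*m + G*l = 5/2, EG - F^2 = 13/4, so H = (5/13)/sqrt(13/4)

Answer: H = 10*sqrt(13)/169


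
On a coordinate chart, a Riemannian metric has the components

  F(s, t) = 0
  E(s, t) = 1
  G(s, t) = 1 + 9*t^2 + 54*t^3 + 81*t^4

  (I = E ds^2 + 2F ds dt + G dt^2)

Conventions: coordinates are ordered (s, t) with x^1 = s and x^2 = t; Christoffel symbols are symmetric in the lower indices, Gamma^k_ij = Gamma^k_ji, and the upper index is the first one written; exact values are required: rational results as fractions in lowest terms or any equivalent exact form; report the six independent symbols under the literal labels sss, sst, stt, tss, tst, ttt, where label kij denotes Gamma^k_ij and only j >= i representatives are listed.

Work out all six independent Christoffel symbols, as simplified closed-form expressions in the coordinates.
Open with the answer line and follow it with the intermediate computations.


Answer: Gamma_sss = 0, Gamma_sst = 0, Gamma_stt = 0, Gamma_tss = 0, Gamma_tst = 0, Gamma_ttt = (162*t^3 + 81*t^2 + 9*t)/(81*t^4 + 54*t^3 + 9*t^2 + 1)

E = 1; F = 0; G = 1 + 9*t^2 + 54*t^3 + 81*t^4
Gamma^k_ij = (1/2) g^{kl} (d_i g_jl + d_j g_il - d_l g_ij), with g^inv = (1/(EG-F^2)) [[G, -F], [-F, E]]
first partials: E_s = 0, E_t = 0, F_s = 0, F_t = 0, G_s = 0, G_t = 18*t + 162*t^2 + 324*t^3
D = EG - F^2 = 1 + 9*t^2 + 54*t^3 + 81*t^4
expanded: Gamma^s_ss = (G E_s - 2F F_s + F E_t)/(2D), Gamma^s_st = (G E_t - F G_s)/(2D), Gamma^s_tt = (2G F_t - G G_s - F G_t)/(2D), Gamma^t_ss = (2E F_s - E E_t - F E_s)/(2D), Gamma^t_st = (E G_s - F E_t)/(2D), Gamma^t_tt = (E G_t - 2F F_t + F G_s)/(2D); substitute and cancel common factors


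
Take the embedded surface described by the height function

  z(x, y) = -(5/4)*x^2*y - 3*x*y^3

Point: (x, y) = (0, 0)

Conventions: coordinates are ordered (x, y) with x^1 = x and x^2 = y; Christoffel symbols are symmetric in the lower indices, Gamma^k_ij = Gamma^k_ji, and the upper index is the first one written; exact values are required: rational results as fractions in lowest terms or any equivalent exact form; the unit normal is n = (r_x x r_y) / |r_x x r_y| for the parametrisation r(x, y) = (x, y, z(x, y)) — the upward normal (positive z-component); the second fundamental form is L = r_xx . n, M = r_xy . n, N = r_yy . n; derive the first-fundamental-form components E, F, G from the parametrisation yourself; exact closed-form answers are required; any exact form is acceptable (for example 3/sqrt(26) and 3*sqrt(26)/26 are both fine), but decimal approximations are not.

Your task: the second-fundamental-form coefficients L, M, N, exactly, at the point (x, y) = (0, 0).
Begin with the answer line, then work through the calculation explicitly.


Answer: L = 0, M = 0, N = 0

z_x = 0, z_y = 0, z_xx = 0, z_xy = 0, z_yy = 0
E = 1, F = 0, G = 1; answer radicand W^2 = 1
unnormalised second-form numerators: l = 0, m = 0, n = 0; L = l/sqrt(1), and similarly M = m/sqrt(W^2), N = n/sqrt(W^2)


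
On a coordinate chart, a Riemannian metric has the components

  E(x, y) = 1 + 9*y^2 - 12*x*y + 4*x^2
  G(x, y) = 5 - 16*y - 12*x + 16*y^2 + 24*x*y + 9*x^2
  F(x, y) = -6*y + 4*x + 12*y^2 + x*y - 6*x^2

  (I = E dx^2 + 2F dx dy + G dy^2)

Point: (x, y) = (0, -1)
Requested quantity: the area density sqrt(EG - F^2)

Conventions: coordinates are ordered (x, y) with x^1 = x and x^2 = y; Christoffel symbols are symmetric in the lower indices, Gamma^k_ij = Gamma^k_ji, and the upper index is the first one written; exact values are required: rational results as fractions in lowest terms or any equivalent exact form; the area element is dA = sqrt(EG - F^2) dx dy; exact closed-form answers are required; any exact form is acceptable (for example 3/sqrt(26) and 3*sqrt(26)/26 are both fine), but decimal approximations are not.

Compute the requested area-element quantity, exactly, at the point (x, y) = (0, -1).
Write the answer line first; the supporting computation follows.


Answer: sqrt(EG - F^2) = sqrt(46)

E = 10, F = 18, G = 37; EG - F^2 = 46


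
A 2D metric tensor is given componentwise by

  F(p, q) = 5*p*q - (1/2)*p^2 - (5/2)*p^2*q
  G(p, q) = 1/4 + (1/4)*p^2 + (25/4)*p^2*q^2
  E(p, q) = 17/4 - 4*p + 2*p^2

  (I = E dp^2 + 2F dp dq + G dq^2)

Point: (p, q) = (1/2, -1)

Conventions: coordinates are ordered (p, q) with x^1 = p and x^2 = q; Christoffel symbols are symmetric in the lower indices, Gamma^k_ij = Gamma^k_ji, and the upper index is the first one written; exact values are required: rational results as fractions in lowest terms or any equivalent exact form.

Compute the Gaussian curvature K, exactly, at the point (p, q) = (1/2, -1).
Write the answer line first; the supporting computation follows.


Answer: K = -2480/1369

E = 11/4, F = -2, G = 15/8, EG - F^2 = 37/32 at the point
E_p = -2, E_q = 0, F_p = -3, F_q = 15/8, G_p = 13/2, G_q = -25/8
E_qq = 0, F_pq = 5/2, G_pp = 13
Evaluate Brioschi's two determinant matrices M1, M2 and divide by (EG - F^2)^2.
M1 = [[-E_qq/2 + F_pq - G_pp/2, E_p/2, F_p - E_q/2], [F_q - G_p/2, E, F], [G_q/2, F, G]] = [[-4, -1, -3], [-11/8, 11/4, -2], [-25/16, -2, 15/8]]; det M1 = -1007/32
M2 = [[0, E_q/2, G_p/2], [E_q/2, E, F], [G_p/2, F, G]] = [[0, 0, 13/4], [0, 11/4, -2], [13/4, -2, 15/8]]; det M2 = -1859/64
det M1 - det M2 = -155/64; K = -155/64 / (37/32)^2 = -2480/1369


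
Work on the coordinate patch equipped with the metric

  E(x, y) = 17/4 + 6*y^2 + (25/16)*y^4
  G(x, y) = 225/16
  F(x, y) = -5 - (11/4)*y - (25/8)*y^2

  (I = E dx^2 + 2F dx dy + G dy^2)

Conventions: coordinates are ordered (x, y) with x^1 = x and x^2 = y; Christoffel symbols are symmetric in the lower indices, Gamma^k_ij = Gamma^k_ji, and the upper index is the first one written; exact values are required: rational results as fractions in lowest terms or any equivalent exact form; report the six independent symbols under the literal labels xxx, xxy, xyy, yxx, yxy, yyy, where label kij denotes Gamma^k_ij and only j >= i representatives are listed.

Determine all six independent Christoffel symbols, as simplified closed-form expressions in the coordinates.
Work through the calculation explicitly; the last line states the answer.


E = 17/4 + 6*y^2 + (25/16)*y^4; F = -5 - (11/4)*y - (25/8)*y^2; G = 225/16
Gamma^k_ij = (1/2) g^{kl} (d_i g_jl + d_j g_il - d_l g_ij), with g^inv = (1/(EG-F^2)) [[G, -F], [-F, E]]
first partials: E_x = 0, E_y = 12*y + (25/4)*y^3, F_x = 0, F_y = -11/4 - (25/4)*y, G_x = 0, G_y = 0
D = EG - F^2 = 2225/64 - (55/2)*y + (729/16)*y^2 - (275/16)*y^3 + (3125/256)*y^4
expanded: Gamma^x_xx = (G E_x - 2F F_x + F E_y)/(2D), Gamma^x_xy = (G E_y - F G_x)/(2D), Gamma^x_yy = (2G F_y - G G_x - F G_y)/(2D), Gamma^y_xx = (2E F_x - E E_y - F E_x)/(2D), Gamma^y_xy = (E G_x - F E_y)/(2D), Gamma^y_yy = (E G_y - 2F F_y + F G_x)/(2D); substitute and cancel common factors

Answer: Gamma_xxx = (-2500*y^5 - 2200*y^4 - 8800*y^3 - 4224*y^2 - 7680*y)/(3125*y^4 - 4400*y^3 + 11664*y^2 - 7040*y + 8900), Gamma_xxy = (11250*y^3 + 21600*y)/(3125*y^4 - 4400*y^3 + 11664*y^2 - 7040*y + 8900), Gamma_xyy = (-22500*y - 9900)/(3125*y^4 - 4400*y^3 + 11664*y^2 - 7040*y + 8900), Gamma_yxx = (-1250*y^7 - 7200*y^5 - 12616*y^3 - 6528*y)/(3125*y^4 - 4400*y^3 + 11664*y^2 - 7040*y + 8900), Gamma_yxy = (2500*y^5 + 2200*y^4 + 8800*y^3 + 4224*y^2 + 7680*y)/(3125*y^4 - 4400*y^3 + 11664*y^2 - 7040*y + 8900), Gamma_yyy = (-5000*y^3 - 6600*y^2 - 9936*y - 3520)/(3125*y^4 - 4400*y^3 + 11664*y^2 - 7040*y + 8900)


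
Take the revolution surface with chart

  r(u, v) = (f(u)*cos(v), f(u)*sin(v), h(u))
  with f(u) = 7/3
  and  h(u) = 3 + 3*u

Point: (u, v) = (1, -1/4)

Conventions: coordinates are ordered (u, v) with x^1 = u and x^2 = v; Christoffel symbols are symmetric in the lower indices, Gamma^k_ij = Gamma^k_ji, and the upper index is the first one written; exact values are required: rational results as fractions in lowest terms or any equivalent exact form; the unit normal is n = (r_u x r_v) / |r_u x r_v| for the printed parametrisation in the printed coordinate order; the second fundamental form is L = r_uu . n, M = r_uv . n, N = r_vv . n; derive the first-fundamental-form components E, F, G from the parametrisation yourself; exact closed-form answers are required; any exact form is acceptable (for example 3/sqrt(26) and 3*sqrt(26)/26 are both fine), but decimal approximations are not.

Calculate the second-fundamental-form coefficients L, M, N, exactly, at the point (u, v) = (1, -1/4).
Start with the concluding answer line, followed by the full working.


Answer: L = 0, M = 0, N = 7/3

f = 7/3, f' = 0, f'' = 0, h' = 3, h'' = 0
E = 9, F = 0, G = 49/9; answer radicand W^2 = 9
unnormalised second-form numerators: l = 0, m = 0, n = 7; L = l/sqrt(9), and similarly M = m/sqrt(W^2), N = n/sqrt(W^2)


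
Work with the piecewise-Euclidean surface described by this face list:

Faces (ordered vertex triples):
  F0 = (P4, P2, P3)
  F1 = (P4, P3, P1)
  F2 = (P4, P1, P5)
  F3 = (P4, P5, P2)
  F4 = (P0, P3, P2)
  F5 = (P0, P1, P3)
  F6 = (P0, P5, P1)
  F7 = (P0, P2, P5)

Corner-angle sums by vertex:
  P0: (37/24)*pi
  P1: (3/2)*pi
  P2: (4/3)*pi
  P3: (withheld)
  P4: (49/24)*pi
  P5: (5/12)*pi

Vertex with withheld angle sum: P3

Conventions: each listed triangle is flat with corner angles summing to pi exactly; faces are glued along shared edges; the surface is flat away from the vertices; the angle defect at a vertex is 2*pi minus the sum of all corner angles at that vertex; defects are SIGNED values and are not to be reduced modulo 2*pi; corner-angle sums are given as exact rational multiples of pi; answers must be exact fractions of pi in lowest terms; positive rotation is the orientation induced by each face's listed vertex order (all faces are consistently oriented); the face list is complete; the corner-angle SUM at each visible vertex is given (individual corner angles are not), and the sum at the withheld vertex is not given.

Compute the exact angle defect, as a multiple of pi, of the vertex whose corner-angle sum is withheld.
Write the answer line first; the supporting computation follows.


Answer: defect(P3) = (5/6)*pi

V = 6, E = 12, F = 8; chi = V - E + F = 2
Gauss-Bonnet: total defect = 2*pi*chi = 4*pi; visible defects sum to (19/6)*pi
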